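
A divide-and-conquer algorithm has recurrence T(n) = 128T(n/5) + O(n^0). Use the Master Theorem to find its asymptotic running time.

Master Theorem for T(n) = 128T(n/5) + O(n^0):

a = 128, b = 5, c = 0
log_b(a) = log_5(128) = 3.0147

Case 1: c = 0 < log_5(128) = 3.0147
T(n) = O(n^(log_5 128))

For T(n) = 128T(n/5) + O(n^0): log_5(128) = 3.0147. This is Case 1 of the Master Theorem (c < log_b(a), work dominated by leaves), giving O(n^(log_5 128)).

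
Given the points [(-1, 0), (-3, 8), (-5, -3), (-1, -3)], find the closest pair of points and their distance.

Computing all pairwise distances among 4 points:

d((-1, 0), (-3, 8)) = 8.2462
d((-1, 0), (-5, -3)) = 5.0
d((-1, 0), (-1, -3)) = 3.0 <-- minimum
d((-3, 8), (-5, -3)) = 11.1803
d((-3, 8), (-1, -3)) = 11.1803
d((-5, -3), (-1, -3)) = 4.0

Closest pair: (-1, 0) and (-1, -3) with distance 3.0

The closest pair is (-1, 0) and (-1, -3) with Euclidean distance 3.0. For 4 points, brute-force pairwise comparison is shown above. For large n, the divide-and-conquer algorithm (sort by x, recurse on halves, check the dividing strip) achieves O(n log n).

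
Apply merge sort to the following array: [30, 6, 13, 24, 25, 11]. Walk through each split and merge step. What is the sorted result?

Merge sort trace:

Split: [30, 6, 13, 24, 25, 11] -> [30, 6, 13] and [24, 25, 11]
  Split: [30, 6, 13] -> [30] and [6, 13]
    Split: [6, 13] -> [6] and [13]
    Merge: [6] + [13] -> [6, 13]
  Merge: [30] + [6, 13] -> [6, 13, 30]
  Split: [24, 25, 11] -> [24] and [25, 11]
    Split: [25, 11] -> [25] and [11]
    Merge: [25] + [11] -> [11, 25]
  Merge: [24] + [11, 25] -> [11, 24, 25]
Merge: [6, 13, 30] + [11, 24, 25] -> [6, 11, 13, 24, 25, 30]

Final sorted array: [6, 11, 13, 24, 25, 30]

The merge sort proceeds by recursively splitting the array and merging sorted halves.
After all merges, the sorted array is [6, 11, 13, 24, 25, 30].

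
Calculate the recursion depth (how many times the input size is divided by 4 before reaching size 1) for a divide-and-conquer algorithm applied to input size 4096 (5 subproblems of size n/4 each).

For divide and conquer with division factor 4:

Problem sizes at each level:
Level 0: 4096
Level 1: 1024
Level 2: 256
Level 3: 64
Level 4: 16
Level 5: 4
Level 6: 1

The root is level 0 and the size-1 base case is level 6 (the tree spans levels 0 through 6, i.e. 7 levels counting the root), so the depth is the number of divisions: log_4(4096) = 6

The recursion tree depth is log_4(4096) = 6. At each level, the problem size is divided by 4, so it takes 6 divisions to reduce to a base case of size 1. The algorithm makes 5 recursive calls at each level.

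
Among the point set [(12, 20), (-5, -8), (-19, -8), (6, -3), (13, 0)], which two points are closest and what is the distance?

Computing all pairwise distances among 5 points:

d((12, 20), (-5, -8)) = 32.7567
d((12, 20), (-19, -8)) = 41.7732
d((12, 20), (6, -3)) = 23.7697
d((12, 20), (13, 0)) = 20.025
d((-5, -8), (-19, -8)) = 14.0
d((-5, -8), (6, -3)) = 12.083
d((-5, -8), (13, 0)) = 19.6977
d((-19, -8), (6, -3)) = 25.4951
d((-19, -8), (13, 0)) = 32.9848
d((6, -3), (13, 0)) = 7.6158 <-- minimum

Closest pair: (6, -3) and (13, 0) with distance 7.6158

The closest pair is (6, -3) and (13, 0) with Euclidean distance 7.6158. For 5 points, brute-force pairwise comparison is shown above. For large n, the divide-and-conquer algorithm (sort by x, recurse on halves, check the dividing strip) achieves O(n log n).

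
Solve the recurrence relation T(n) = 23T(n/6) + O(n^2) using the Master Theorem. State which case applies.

Master Theorem for T(n) = 23T(n/6) + O(n^2):

a = 23, b = 6, c = 2
log_b(a) = log_6(23) = 1.7500

Case 3: c = 2 > log_6(23) = 1.7500
T(n) = O(n^2) = O(n^2)

For T(n) = 23T(n/6) + O(n^2): log_6(23) = 1.7500. This is Case 3 of the Master Theorem (c > log_b(a), work dominated by root), giving O(n^2).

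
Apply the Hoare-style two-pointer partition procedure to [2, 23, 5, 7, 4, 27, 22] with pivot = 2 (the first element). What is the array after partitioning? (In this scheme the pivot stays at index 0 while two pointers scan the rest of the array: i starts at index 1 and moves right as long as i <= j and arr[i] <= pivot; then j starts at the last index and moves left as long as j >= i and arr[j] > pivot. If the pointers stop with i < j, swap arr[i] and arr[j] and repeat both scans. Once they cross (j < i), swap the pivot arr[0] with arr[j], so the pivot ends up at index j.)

Hoare-style two-pointer partition with pivot = 2:

Initial array: [2, 23, 5, 7, 4, 27, 22]

Pointers start at i = 1, j = 6.
i ends at 1, j ends at 0: the pointers have crossed (j < i), so scanning stops.

j = 0, so swapping arr[0] with arr[j] leaves the pivot at position 0: [2, 23, 5, 7, 4, 27, 22]
Pivot position: 0

After partitioning with pivot 2, the array becomes [2, 23, 5, 7, 4, 27, 22]. The pivot is placed at index 0. All elements to the left of the pivot are <= 2, and all elements to the right are > 2.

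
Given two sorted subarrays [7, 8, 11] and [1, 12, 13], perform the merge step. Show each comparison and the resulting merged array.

Merging process:

Compare 7 vs 1: take 1 from right. Merged: [1]
Compare 7 vs 12: take 7 from left. Merged: [1, 7]
Compare 8 vs 12: take 8 from left. Merged: [1, 7, 8]
Compare 11 vs 12: take 11 from left. Merged: [1, 7, 8, 11]
Append remaining from right: [12, 13]. Merged: [1, 7, 8, 11, 12, 13]

Final merged array: [1, 7, 8, 11, 12, 13]
Total comparisons: 4

The merged array is [1, 7, 8, 11, 12, 13], requiring 4 comparisons. The merge step runs in O(n) time where n is the total number of elements.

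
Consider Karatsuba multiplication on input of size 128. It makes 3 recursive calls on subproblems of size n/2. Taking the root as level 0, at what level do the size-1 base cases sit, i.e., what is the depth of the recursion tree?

For divide and conquer with division factor 2:

Problem sizes at each level:
Level 0: 128
Level 1: 64
Level 2: 32
Level 3: 16
Level 4: 8
Level 5: 4
Level 6: 2
Level 7: 1

The root is level 0 and the size-1 base case is level 7 (the tree spans levels 0 through 7, i.e. 8 levels counting the root), so the depth is the number of divisions: log_2(128) = 7

The recursion tree depth is log_2(128) = 7. At each level, the problem size is divided by 2, so it takes 7 divisions to reduce to a base case of size 1. The algorithm makes 3 recursive calls at each level.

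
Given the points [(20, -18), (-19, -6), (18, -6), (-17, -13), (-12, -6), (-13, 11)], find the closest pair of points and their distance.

Computing all pairwise distances among 6 points:

d((20, -18), (-19, -6)) = 40.8044
d((20, -18), (18, -6)) = 12.1655
d((20, -18), (-17, -13)) = 37.3363
d((20, -18), (-12, -6)) = 34.176
d((20, -18), (-13, 11)) = 43.9318
d((-19, -6), (18, -6)) = 37.0
d((-19, -6), (-17, -13)) = 7.2801
d((-19, -6), (-12, -6)) = 7.0 <-- minimum
d((-19, -6), (-13, 11)) = 18.0278
d((18, -6), (-17, -13)) = 35.6931
d((18, -6), (-12, -6)) = 30.0
d((18, -6), (-13, 11)) = 35.3553
d((-17, -13), (-12, -6)) = 8.6023
d((-17, -13), (-13, 11)) = 24.3311
d((-12, -6), (-13, 11)) = 17.0294

Closest pair: (-19, -6) and (-12, -6) with distance 7.0

The closest pair is (-19, -6) and (-12, -6) with Euclidean distance 7.0. For 6 points, brute-force pairwise comparison is shown above. For large n, the divide-and-conquer algorithm (sort by x, recurse on halves, check the dividing strip) achieves O(n log n).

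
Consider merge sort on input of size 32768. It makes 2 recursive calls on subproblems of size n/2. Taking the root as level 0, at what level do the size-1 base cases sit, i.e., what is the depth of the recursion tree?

For divide and conquer with division factor 2:

Problem sizes at each level:
Level 0: 32768
Level 1: 16384
Level 2: 8192
Level 3: 4096
Level 4: 2048
Level 5: 1024
Level 6: 512
Level 7: 256
Level 8: 128
Level 9: 64
Level 10: 32
Level 11: 16
Level 12: 8
Level 13: 4
Level 14: 2
Level 15: 1

The root is level 0 and the size-1 base case is level 15 (the tree spans levels 0 through 15, i.e. 16 levels counting the root), so the depth is the number of divisions: log_2(32768) = 15

The recursion tree depth is log_2(32768) = 15. At each level, the problem size is divided by 2, so it takes 15 divisions to reduce to a base case of size 1. The algorithm makes 2 recursive calls at each level.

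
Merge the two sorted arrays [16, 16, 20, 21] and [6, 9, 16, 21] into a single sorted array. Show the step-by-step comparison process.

Merging process:

Compare 16 vs 6: take 6 from right. Merged: [6]
Compare 16 vs 9: take 9 from right. Merged: [6, 9]
Compare 16 vs 16: take 16 from left. Merged: [6, 9, 16]
Compare 16 vs 16: take 16 from left. Merged: [6, 9, 16, 16]
Compare 20 vs 16: take 16 from right. Merged: [6, 9, 16, 16, 16]
Compare 20 vs 21: take 20 from left. Merged: [6, 9, 16, 16, 16, 20]
Compare 21 vs 21: take 21 from left. Merged: [6, 9, 16, 16, 16, 20, 21]
Append remaining from right: [21]. Merged: [6, 9, 16, 16, 16, 20, 21, 21]

Final merged array: [6, 9, 16, 16, 16, 20, 21, 21]
Total comparisons: 7

The merged array is [6, 9, 16, 16, 16, 20, 21, 21], requiring 7 comparisons. The merge step runs in O(n) time where n is the total number of elements.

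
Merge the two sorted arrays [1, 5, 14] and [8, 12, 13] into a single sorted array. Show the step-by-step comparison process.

Merging process:

Compare 1 vs 8: take 1 from left. Merged: [1]
Compare 5 vs 8: take 5 from left. Merged: [1, 5]
Compare 14 vs 8: take 8 from right. Merged: [1, 5, 8]
Compare 14 vs 12: take 12 from right. Merged: [1, 5, 8, 12]
Compare 14 vs 13: take 13 from right. Merged: [1, 5, 8, 12, 13]
Append remaining from left: [14]. Merged: [1, 5, 8, 12, 13, 14]

Final merged array: [1, 5, 8, 12, 13, 14]
Total comparisons: 5

The merged array is [1, 5, 8, 12, 13, 14], requiring 5 comparisons. The merge step runs in O(n) time where n is the total number of elements.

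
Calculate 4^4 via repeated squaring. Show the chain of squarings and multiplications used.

Computing 4^4 by squaring (build up from 4^1; each line after the first costs one multiplication):

4^1 = 4
4^2 = (4^1)^2 = 4^2 = 16
4^4 = (4^2)^2 = 16^2 = 256

Result: 256
Multiplications needed: 2 (2 lines after 4^1)

4^4 = 256. Using exponentiation by squaring, this requires 2 multiplications. The key idea: if the exponent is even, square the half-power; if odd, multiply by the base once.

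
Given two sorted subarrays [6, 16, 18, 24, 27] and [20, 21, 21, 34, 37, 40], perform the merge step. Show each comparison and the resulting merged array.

Merging process:

Compare 6 vs 20: take 6 from left. Merged: [6]
Compare 16 vs 20: take 16 from left. Merged: [6, 16]
Compare 18 vs 20: take 18 from left. Merged: [6, 16, 18]
Compare 24 vs 20: take 20 from right. Merged: [6, 16, 18, 20]
Compare 24 vs 21: take 21 from right. Merged: [6, 16, 18, 20, 21]
Compare 24 vs 21: take 21 from right. Merged: [6, 16, 18, 20, 21, 21]
Compare 24 vs 34: take 24 from left. Merged: [6, 16, 18, 20, 21, 21, 24]
Compare 27 vs 34: take 27 from left. Merged: [6, 16, 18, 20, 21, 21, 24, 27]
Append remaining from right: [34, 37, 40]. Merged: [6, 16, 18, 20, 21, 21, 24, 27, 34, 37, 40]

Final merged array: [6, 16, 18, 20, 21, 21, 24, 27, 34, 37, 40]
Total comparisons: 8

The merged array is [6, 16, 18, 20, 21, 21, 24, 27, 34, 37, 40], requiring 8 comparisons. The merge step runs in O(n) time where n is the total number of elements.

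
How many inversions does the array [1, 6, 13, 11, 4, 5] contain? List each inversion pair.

Finding inversions in [1, 6, 13, 11, 4, 5]:

(1, 4): arr[1]=6 > arr[4]=4
(1, 5): arr[1]=6 > arr[5]=5
(2, 3): arr[2]=13 > arr[3]=11
(2, 4): arr[2]=13 > arr[4]=4
(2, 5): arr[2]=13 > arr[5]=5
(3, 4): arr[3]=11 > arr[4]=4
(3, 5): arr[3]=11 > arr[5]=5

Total inversions: 7

The array has 7 inversion(s): (1,4), (1,5), (2,3), (2,4), (2,5), (3,4), (3,5). Each pair (i,j) satisfies i < j and arr[i] > arr[j].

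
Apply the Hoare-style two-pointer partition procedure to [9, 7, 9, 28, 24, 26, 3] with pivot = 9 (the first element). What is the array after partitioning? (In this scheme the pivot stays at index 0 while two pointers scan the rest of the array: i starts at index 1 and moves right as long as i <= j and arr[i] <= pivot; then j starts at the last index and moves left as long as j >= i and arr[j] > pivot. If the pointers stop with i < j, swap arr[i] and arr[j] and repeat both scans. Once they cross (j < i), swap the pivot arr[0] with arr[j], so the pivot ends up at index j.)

Hoare-style two-pointer partition with pivot = 9:

Initial array: [9, 7, 9, 28, 24, 26, 3]

Pointers start at i = 1, j = 6.
i stops at index 3 (arr[3]=28 > 9), j stops at index 6 (arr[6]=3 <= 9): swap arr[3] and arr[6], array becomes [9, 7, 9, 3, 24, 26, 28]
i ends at 4, j ends at 3: the pointers have crossed (j < i), so scanning stops.

Swap pivot arr[0] with arr[3] to place pivot at position 3: [3, 7, 9, 9, 24, 26, 28]
Pivot position: 3

After partitioning with pivot 9, the array becomes [3, 7, 9, 9, 24, 26, 28]. The pivot is placed at index 3. All elements to the left of the pivot are <= 9, and all elements to the right are > 9.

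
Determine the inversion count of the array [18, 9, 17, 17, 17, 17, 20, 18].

Finding inversions in [18, 9, 17, 17, 17, 17, 20, 18]:

(0, 1): arr[0]=18 > arr[1]=9
(0, 2): arr[0]=18 > arr[2]=17
(0, 3): arr[0]=18 > arr[3]=17
(0, 4): arr[0]=18 > arr[4]=17
(0, 5): arr[0]=18 > arr[5]=17
(6, 7): arr[6]=20 > arr[7]=18

Total inversions: 6

The array has 6 inversion(s): (0,1), (0,2), (0,3), (0,4), (0,5), (6,7). Each pair (i,j) satisfies i < j and arr[i] > arr[j].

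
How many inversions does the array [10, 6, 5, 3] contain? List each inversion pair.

Finding inversions in [10, 6, 5, 3]:

(0, 1): arr[0]=10 > arr[1]=6
(0, 2): arr[0]=10 > arr[2]=5
(0, 3): arr[0]=10 > arr[3]=3
(1, 2): arr[1]=6 > arr[2]=5
(1, 3): arr[1]=6 > arr[3]=3
(2, 3): arr[2]=5 > arr[3]=3

Total inversions: 6

The array has 6 inversion(s): (0,1), (0,2), (0,3), (1,2), (1,3), (2,3). Each pair (i,j) satisfies i < j and arr[i] > arr[j].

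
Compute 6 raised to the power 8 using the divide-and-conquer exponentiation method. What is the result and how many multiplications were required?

Computing 6^8 by squaring (build up from 6^1; each line after the first costs one multiplication):

6^1 = 6
6^2 = (6^1)^2 = 6^2 = 36
6^4 = (6^2)^2 = 36^2 = 1296
6^8 = (6^4)^2 = 1296^2 = 1679616

Result: 1679616
Multiplications needed: 3 (3 lines after 6^1)

6^8 = 1679616. Using exponentiation by squaring, this requires 3 multiplications. The key idea: if the exponent is even, square the half-power; if odd, multiply by the base once.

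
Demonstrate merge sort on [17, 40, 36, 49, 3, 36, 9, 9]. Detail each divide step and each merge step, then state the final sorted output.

Merge sort trace:

Split: [17, 40, 36, 49, 3, 36, 9, 9] -> [17, 40, 36, 49] and [3, 36, 9, 9]
  Split: [17, 40, 36, 49] -> [17, 40] and [36, 49]
    Split: [17, 40] -> [17] and [40]
    Merge: [17] + [40] -> [17, 40]
    Split: [36, 49] -> [36] and [49]
    Merge: [36] + [49] -> [36, 49]
  Merge: [17, 40] + [36, 49] -> [17, 36, 40, 49]
  Split: [3, 36, 9, 9] -> [3, 36] and [9, 9]
    Split: [3, 36] -> [3] and [36]
    Merge: [3] + [36] -> [3, 36]
    Split: [9, 9] -> [9] and [9]
    Merge: [9] + [9] -> [9, 9]
  Merge: [3, 36] + [9, 9] -> [3, 9, 9, 36]
Merge: [17, 36, 40, 49] + [3, 9, 9, 36] -> [3, 9, 9, 17, 36, 36, 40, 49]

Final sorted array: [3, 9, 9, 17, 36, 36, 40, 49]

The merge sort proceeds by recursively splitting the array and merging sorted halves.
After all merges, the sorted array is [3, 9, 9, 17, 36, 36, 40, 49].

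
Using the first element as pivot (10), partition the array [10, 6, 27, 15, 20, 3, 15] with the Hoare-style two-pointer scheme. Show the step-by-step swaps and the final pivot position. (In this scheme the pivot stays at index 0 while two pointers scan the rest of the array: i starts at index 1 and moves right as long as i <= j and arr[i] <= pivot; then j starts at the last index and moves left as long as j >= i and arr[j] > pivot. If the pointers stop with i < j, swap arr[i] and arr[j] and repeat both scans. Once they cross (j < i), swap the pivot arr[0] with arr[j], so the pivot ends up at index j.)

Hoare-style two-pointer partition with pivot = 10:

Initial array: [10, 6, 27, 15, 20, 3, 15]

Pointers start at i = 1, j = 6.
i stops at index 2 (arr[2]=27 > 10), j stops at index 5 (arr[5]=3 <= 10): swap arr[2] and arr[5], array becomes [10, 6, 3, 15, 20, 27, 15]
i ends at 3, j ends at 2: the pointers have crossed (j < i), so scanning stops.

Swap pivot arr[0] with arr[2] to place pivot at position 2: [3, 6, 10, 15, 20, 27, 15]
Pivot position: 2

After partitioning with pivot 10, the array becomes [3, 6, 10, 15, 20, 27, 15]. The pivot is placed at index 2. All elements to the left of the pivot are <= 10, and all elements to the right are > 10.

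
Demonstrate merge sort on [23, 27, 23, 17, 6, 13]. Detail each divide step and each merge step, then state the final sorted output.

Merge sort trace:

Split: [23, 27, 23, 17, 6, 13] -> [23, 27, 23] and [17, 6, 13]
  Split: [23, 27, 23] -> [23] and [27, 23]
    Split: [27, 23] -> [27] and [23]
    Merge: [27] + [23] -> [23, 27]
  Merge: [23] + [23, 27] -> [23, 23, 27]
  Split: [17, 6, 13] -> [17] and [6, 13]
    Split: [6, 13] -> [6] and [13]
    Merge: [6] + [13] -> [6, 13]
  Merge: [17] + [6, 13] -> [6, 13, 17]
Merge: [23, 23, 27] + [6, 13, 17] -> [6, 13, 17, 23, 23, 27]

Final sorted array: [6, 13, 17, 23, 23, 27]

The merge sort proceeds by recursively splitting the array and merging sorted halves.
After all merges, the sorted array is [6, 13, 17, 23, 23, 27].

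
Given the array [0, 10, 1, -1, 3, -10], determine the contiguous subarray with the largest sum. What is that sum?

Using Kadane's algorithm on [0, 10, 1, -1, 3, -10]:

Scanning through the array:
Position 1 (value 10): max_ending_here = 10, max_so_far = 10
Position 2 (value 1): max_ending_here = 11, max_so_far = 11
Position 3 (value -1): max_ending_here = 10, max_so_far = 11
Position 4 (value 3): max_ending_here = 13, max_so_far = 13
Position 5 (value -10): max_ending_here = 3, max_so_far = 13

Maximum subarray: [0, 10, 1, -1, 3]
Maximum sum: 13

The maximum subarray is [0, 10, 1, -1, 3] with sum 13. This subarray runs from index 0 to index 4.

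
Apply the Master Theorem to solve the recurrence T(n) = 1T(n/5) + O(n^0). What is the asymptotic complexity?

Master Theorem for T(n) = 1T(n/5) + O(n^0):

a = 1, b = 5, c = 0
log_b(a) = log_5(1) = 0.0000

Case 2: c = 0 = log_5(1) = 0.0000
T(n) = O(n^0 log n) = O(log n)

For T(n) = 1T(n/5) + O(n^0): log_5(1) = 0.0000. This is Case 2 of the Master Theorem (c = log_b(a), equal work at all levels), giving O(log n).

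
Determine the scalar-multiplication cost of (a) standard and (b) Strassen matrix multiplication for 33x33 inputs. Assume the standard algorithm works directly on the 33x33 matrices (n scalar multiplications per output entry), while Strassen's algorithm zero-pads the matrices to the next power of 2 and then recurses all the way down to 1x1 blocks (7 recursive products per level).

Matrix multiplication for 33x33 matrices:

Strassen's algorithm requires power-of-2 dimensions. Pad 33x33 to 64x64 (next power of 2).

Standard algorithm: 33^3 = 35937 multiplications
Strassen's algorithm: 7^(log2(64)) = 7^6 = 117649 multiplications
Difference: 35937 - 117649 = -81712 (Strassen uses MORE here due to padding overhead — for small or just-over-power-of-2 n, padding can outweigh the per-level savings)

Standard: 35937 multiplications (33^3). Strassen: 117649 multiplications (7^6, after padding to 64x64). Strassen reduces 8 recursive multiplications to 7 at each level.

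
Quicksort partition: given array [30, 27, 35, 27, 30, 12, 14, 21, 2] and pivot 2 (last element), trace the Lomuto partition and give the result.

Lomuto partition with pivot = 2:

Initial array: [30, 27, 35, 27, 30, 12, 14, 21, 2]

arr[0]=30 > 2: no swap
arr[1]=27 > 2: no swap
arr[2]=35 > 2: no swap
arr[3]=27 > 2: no swap
arr[4]=30 > 2: no swap
arr[5]=12 > 2: no swap
arr[6]=14 > 2: no swap
arr[7]=21 > 2: no swap

Place pivot at position 0: [2, 27, 35, 27, 30, 12, 14, 21, 30]
Pivot position: 0

After partitioning with pivot 2, the array becomes [2, 27, 35, 27, 30, 12, 14, 21, 30]. The pivot is placed at index 0. All elements to the left of the pivot are <= 2, and all elements to the right are > 2.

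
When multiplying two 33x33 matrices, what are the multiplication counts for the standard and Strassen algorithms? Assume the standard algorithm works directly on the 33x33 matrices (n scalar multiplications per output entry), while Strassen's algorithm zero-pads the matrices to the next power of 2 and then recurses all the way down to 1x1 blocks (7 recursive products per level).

Matrix multiplication for 33x33 matrices:

Strassen's algorithm requires power-of-2 dimensions. Pad 33x33 to 64x64 (next power of 2).

Standard algorithm: 33^3 = 35937 multiplications
Strassen's algorithm: 7^(log2(64)) = 7^6 = 117649 multiplications
Difference: 35937 - 117649 = -81712 (Strassen uses MORE here due to padding overhead — for small or just-over-power-of-2 n, padding can outweigh the per-level savings)

Standard: 35937 multiplications (33^3). Strassen: 117649 multiplications (7^6, after padding to 64x64). Strassen reduces 8 recursive multiplications to 7 at each level.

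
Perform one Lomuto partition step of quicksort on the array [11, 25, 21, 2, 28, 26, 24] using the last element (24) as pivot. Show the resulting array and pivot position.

Lomuto partition with pivot = 24:

Initial array: [11, 25, 21, 2, 28, 26, 24]

arr[0]=11 <= 24: swap with position 0, array becomes [11, 25, 21, 2, 28, 26, 24]
arr[1]=25 > 24: no swap
arr[2]=21 <= 24: swap with position 1, array becomes [11, 21, 25, 2, 28, 26, 24]
arr[3]=2 <= 24: swap with position 2, array becomes [11, 21, 2, 25, 28, 26, 24]
arr[4]=28 > 24: no swap
arr[5]=26 > 24: no swap

Place pivot at position 3: [11, 21, 2, 24, 28, 26, 25]
Pivot position: 3

After partitioning with pivot 24, the array becomes [11, 21, 2, 24, 28, 26, 25]. The pivot is placed at index 3. All elements to the left of the pivot are <= 24, and all elements to the right are > 24.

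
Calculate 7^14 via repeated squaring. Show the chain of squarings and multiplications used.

Computing 7^14 by squaring (build up from 7^1; each line after the first costs one multiplication):

7^1 = 7
7^2 = (7^1)^2 = 7^2 = 49
7^3 = 7 * 7^2 = 7 * 49 = 343
7^6 = (7^3)^2 = 343^2 = 117649
7^7 = 7 * 7^6 = 7 * 117649 = 823543
7^14 = (7^7)^2 = 823543^2 = 678223072849

Result: 678223072849
Multiplications needed: 5 (5 lines after 7^1)

7^14 = 678223072849. Using exponentiation by squaring, this requires 5 multiplications. The key idea: if the exponent is even, square the half-power; if odd, multiply by the base once.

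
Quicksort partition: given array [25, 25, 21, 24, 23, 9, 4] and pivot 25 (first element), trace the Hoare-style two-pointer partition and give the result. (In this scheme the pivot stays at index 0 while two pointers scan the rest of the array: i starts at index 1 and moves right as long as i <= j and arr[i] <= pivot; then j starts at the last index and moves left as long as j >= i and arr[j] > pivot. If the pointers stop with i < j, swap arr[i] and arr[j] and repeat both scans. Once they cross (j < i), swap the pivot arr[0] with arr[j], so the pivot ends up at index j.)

Hoare-style two-pointer partition with pivot = 25:

Initial array: [25, 25, 21, 24, 23, 9, 4]

Pointers start at i = 1, j = 6.
i ends at 7, j ends at 6: the pointers have crossed (j < i), so scanning stops.

Swap pivot arr[0] with arr[6] to place pivot at position 6: [4, 25, 21, 24, 23, 9, 25]
Pivot position: 6

After partitioning with pivot 25, the array becomes [4, 25, 21, 24, 23, 9, 25]. The pivot is placed at index 6. All elements to the left of the pivot are <= 25, and all elements to the right are > 25.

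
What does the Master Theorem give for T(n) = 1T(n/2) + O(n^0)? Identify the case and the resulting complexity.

Master Theorem for T(n) = 1T(n/2) + O(n^0):

a = 1, b = 2, c = 0
log_b(a) = log_2(1) = 0.0000

Case 2: c = 0 = log_2(1) = 0.0000
T(n) = O(n^0 log n) = O(log n)

For T(n) = 1T(n/2) + O(n^0): log_2(1) = 0.0000. This is Case 2 of the Master Theorem (c = log_b(a), equal work at all levels), giving O(log n).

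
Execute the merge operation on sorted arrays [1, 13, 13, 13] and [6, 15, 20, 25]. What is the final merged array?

Merging process:

Compare 1 vs 6: take 1 from left. Merged: [1]
Compare 13 vs 6: take 6 from right. Merged: [1, 6]
Compare 13 vs 15: take 13 from left. Merged: [1, 6, 13]
Compare 13 vs 15: take 13 from left. Merged: [1, 6, 13, 13]
Compare 13 vs 15: take 13 from left. Merged: [1, 6, 13, 13, 13]
Append remaining from right: [15, 20, 25]. Merged: [1, 6, 13, 13, 13, 15, 20, 25]

Final merged array: [1, 6, 13, 13, 13, 15, 20, 25]
Total comparisons: 5

The merged array is [1, 6, 13, 13, 13, 15, 20, 25], requiring 5 comparisons. The merge step runs in O(n) time where n is the total number of elements.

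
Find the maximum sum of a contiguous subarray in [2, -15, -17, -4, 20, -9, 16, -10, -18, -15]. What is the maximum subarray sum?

Using Kadane's algorithm on [2, -15, -17, -4, 20, -9, 16, -10, -18, -15]:

Scanning through the array:
Position 1 (value -15): max_ending_here = -13, max_so_far = 2
Position 2 (value -17): max_ending_here = -17, max_so_far = 2
Position 3 (value -4): max_ending_here = -4, max_so_far = 2
Position 4 (value 20): max_ending_here = 20, max_so_far = 20
Position 5 (value -9): max_ending_here = 11, max_so_far = 20
Position 6 (value 16): max_ending_here = 27, max_so_far = 27
Position 7 (value -10): max_ending_here = 17, max_so_far = 27
Position 8 (value -18): max_ending_here = -1, max_so_far = 27
Position 9 (value -15): max_ending_here = -15, max_so_far = 27

Maximum subarray: [20, -9, 16]
Maximum sum: 27

The maximum subarray is [20, -9, 16] with sum 27. This subarray runs from index 4 to index 6.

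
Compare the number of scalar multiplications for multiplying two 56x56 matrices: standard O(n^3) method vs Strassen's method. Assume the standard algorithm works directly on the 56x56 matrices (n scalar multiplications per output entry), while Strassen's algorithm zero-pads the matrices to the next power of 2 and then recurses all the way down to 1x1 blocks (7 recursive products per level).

Matrix multiplication for 56x56 matrices:

Strassen's algorithm requires power-of-2 dimensions. Pad 56x56 to 64x64 (next power of 2).

Standard algorithm: 56^3 = 175616 multiplications
Strassen's algorithm: 7^(log2(64)) = 7^6 = 117649 multiplications
Savings: 175616 - 117649 = 57967 multiplications

Standard: 175616 multiplications (56^3). Strassen: 117649 multiplications (7^6, after padding to 64x64). Strassen reduces 8 recursive multiplications to 7 at each level.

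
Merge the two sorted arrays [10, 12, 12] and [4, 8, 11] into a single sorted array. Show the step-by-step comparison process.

Merging process:

Compare 10 vs 4: take 4 from right. Merged: [4]
Compare 10 vs 8: take 8 from right. Merged: [4, 8]
Compare 10 vs 11: take 10 from left. Merged: [4, 8, 10]
Compare 12 vs 11: take 11 from right. Merged: [4, 8, 10, 11]
Append remaining from left: [12, 12]. Merged: [4, 8, 10, 11, 12, 12]

Final merged array: [4, 8, 10, 11, 12, 12]
Total comparisons: 4

The merged array is [4, 8, 10, 11, 12, 12], requiring 4 comparisons. The merge step runs in O(n) time where n is the total number of elements.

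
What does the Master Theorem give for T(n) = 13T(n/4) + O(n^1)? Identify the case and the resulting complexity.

Master Theorem for T(n) = 13T(n/4) + O(n^1):

a = 13, b = 4, c = 1
log_b(a) = log_4(13) = 1.8502

Case 1: c = 1 < log_4(13) = 1.8502
T(n) = O(n^(log_4 13))

For T(n) = 13T(n/4) + O(n^1): log_4(13) = 1.8502. This is Case 1 of the Master Theorem (c < log_b(a), work dominated by leaves), giving O(n^(log_4 13)).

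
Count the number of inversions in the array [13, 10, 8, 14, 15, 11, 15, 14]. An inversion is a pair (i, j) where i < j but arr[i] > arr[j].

Finding inversions in [13, 10, 8, 14, 15, 11, 15, 14]:

(0, 1): arr[0]=13 > arr[1]=10
(0, 2): arr[0]=13 > arr[2]=8
(0, 5): arr[0]=13 > arr[5]=11
(1, 2): arr[1]=10 > arr[2]=8
(3, 5): arr[3]=14 > arr[5]=11
(4, 5): arr[4]=15 > arr[5]=11
(4, 7): arr[4]=15 > arr[7]=14
(6, 7): arr[6]=15 > arr[7]=14

Total inversions: 8

The array has 8 inversion(s): (0,1), (0,2), (0,5), (1,2), (3,5), (4,5), (4,7), (6,7). Each pair (i,j) satisfies i < j and arr[i] > arr[j].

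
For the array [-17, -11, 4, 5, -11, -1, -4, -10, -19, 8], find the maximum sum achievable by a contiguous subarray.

Using Kadane's algorithm on [-17, -11, 4, 5, -11, -1, -4, -10, -19, 8]:

Scanning through the array:
Position 1 (value -11): max_ending_here = -11, max_so_far = -11
Position 2 (value 4): max_ending_here = 4, max_so_far = 4
Position 3 (value 5): max_ending_here = 9, max_so_far = 9
Position 4 (value -11): max_ending_here = -2, max_so_far = 9
Position 5 (value -1): max_ending_here = -1, max_so_far = 9
Position 6 (value -4): max_ending_here = -4, max_so_far = 9
Position 7 (value -10): max_ending_here = -10, max_so_far = 9
Position 8 (value -19): max_ending_here = -19, max_so_far = 9
Position 9 (value 8): max_ending_here = 8, max_so_far = 9

Maximum subarray: [4, 5]
Maximum sum: 9

The maximum subarray is [4, 5] with sum 9. This subarray runs from index 2 to index 3.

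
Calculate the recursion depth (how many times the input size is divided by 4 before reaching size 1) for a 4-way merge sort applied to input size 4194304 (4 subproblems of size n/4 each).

For divide and conquer with division factor 4:

Problem sizes at each level:
Level 0: 4194304
Level 1: 1048576
Level 2: 262144
Level 3: 65536
Level 4: 16384
Level 5: 4096
Level 6: 1024
Level 7: 256
Level 8: 64
Level 9: 16
Level 10: 4
Level 11: 1

The root is level 0 and the size-1 base case is level 11 (the tree spans levels 0 through 11, i.e. 12 levels counting the root), so the depth is the number of divisions: log_4(4194304) = 11

The recursion tree depth is log_4(4194304) = 11. At each level, the problem size is divided by 4, so it takes 11 divisions to reduce to a base case of size 1. The algorithm makes 4 recursive calls at each level.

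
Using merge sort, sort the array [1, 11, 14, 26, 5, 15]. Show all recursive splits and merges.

Merge sort trace:

Split: [1, 11, 14, 26, 5, 15] -> [1, 11, 14] and [26, 5, 15]
  Split: [1, 11, 14] -> [1] and [11, 14]
    Split: [11, 14] -> [11] and [14]
    Merge: [11] + [14] -> [11, 14]
  Merge: [1] + [11, 14] -> [1, 11, 14]
  Split: [26, 5, 15] -> [26] and [5, 15]
    Split: [5, 15] -> [5] and [15]
    Merge: [5] + [15] -> [5, 15]
  Merge: [26] + [5, 15] -> [5, 15, 26]
Merge: [1, 11, 14] + [5, 15, 26] -> [1, 5, 11, 14, 15, 26]

Final sorted array: [1, 5, 11, 14, 15, 26]

The merge sort proceeds by recursively splitting the array and merging sorted halves.
After all merges, the sorted array is [1, 5, 11, 14, 15, 26].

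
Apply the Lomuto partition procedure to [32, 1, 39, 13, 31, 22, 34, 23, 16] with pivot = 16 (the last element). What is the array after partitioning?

Lomuto partition with pivot = 16:

Initial array: [32, 1, 39, 13, 31, 22, 34, 23, 16]

arr[0]=32 > 16: no swap
arr[1]=1 <= 16: swap with position 0, array becomes [1, 32, 39, 13, 31, 22, 34, 23, 16]
arr[2]=39 > 16: no swap
arr[3]=13 <= 16: swap with position 1, array becomes [1, 13, 39, 32, 31, 22, 34, 23, 16]
arr[4]=31 > 16: no swap
arr[5]=22 > 16: no swap
arr[6]=34 > 16: no swap
arr[7]=23 > 16: no swap

Place pivot at position 2: [1, 13, 16, 32, 31, 22, 34, 23, 39]
Pivot position: 2

After partitioning with pivot 16, the array becomes [1, 13, 16, 32, 31, 22, 34, 23, 39]. The pivot is placed at index 2. All elements to the left of the pivot are <= 16, and all elements to the right are > 16.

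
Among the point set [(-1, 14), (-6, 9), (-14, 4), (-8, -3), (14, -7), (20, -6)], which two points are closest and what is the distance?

Computing all pairwise distances among 6 points:

d((-1, 14), (-6, 9)) = 7.0711
d((-1, 14), (-14, 4)) = 16.4012
d((-1, 14), (-8, -3)) = 18.3848
d((-1, 14), (14, -7)) = 25.807
d((-1, 14), (20, -6)) = 29.0
d((-6, 9), (-14, 4)) = 9.434
d((-6, 9), (-8, -3)) = 12.1655
d((-6, 9), (14, -7)) = 25.6125
d((-6, 9), (20, -6)) = 30.0167
d((-14, 4), (-8, -3)) = 9.2195
d((-14, 4), (14, -7)) = 30.0832
d((-14, 4), (20, -6)) = 35.4401
d((-8, -3), (14, -7)) = 22.3607
d((-8, -3), (20, -6)) = 28.1603
d((14, -7), (20, -6)) = 6.0828 <-- minimum

Closest pair: (14, -7) and (20, -6) with distance 6.0828

The closest pair is (14, -7) and (20, -6) with Euclidean distance 6.0828. For 6 points, brute-force pairwise comparison is shown above. For large n, the divide-and-conquer algorithm (sort by x, recurse on halves, check the dividing strip) achieves O(n log n).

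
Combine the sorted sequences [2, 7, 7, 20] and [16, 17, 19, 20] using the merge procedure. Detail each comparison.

Merging process:

Compare 2 vs 16: take 2 from left. Merged: [2]
Compare 7 vs 16: take 7 from left. Merged: [2, 7]
Compare 7 vs 16: take 7 from left. Merged: [2, 7, 7]
Compare 20 vs 16: take 16 from right. Merged: [2, 7, 7, 16]
Compare 20 vs 17: take 17 from right. Merged: [2, 7, 7, 16, 17]
Compare 20 vs 19: take 19 from right. Merged: [2, 7, 7, 16, 17, 19]
Compare 20 vs 20: take 20 from left. Merged: [2, 7, 7, 16, 17, 19, 20]
Append remaining from right: [20]. Merged: [2, 7, 7, 16, 17, 19, 20, 20]

Final merged array: [2, 7, 7, 16, 17, 19, 20, 20]
Total comparisons: 7

The merged array is [2, 7, 7, 16, 17, 19, 20, 20], requiring 7 comparisons. The merge step runs in O(n) time where n is the total number of elements.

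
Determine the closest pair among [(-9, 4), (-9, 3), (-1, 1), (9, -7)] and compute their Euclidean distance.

Computing all pairwise distances among 4 points:

d((-9, 4), (-9, 3)) = 1.0 <-- minimum
d((-9, 4), (-1, 1)) = 8.544
d((-9, 4), (9, -7)) = 21.095
d((-9, 3), (-1, 1)) = 8.2462
d((-9, 3), (9, -7)) = 20.5913
d((-1, 1), (9, -7)) = 12.8062

Closest pair: (-9, 4) and (-9, 3) with distance 1.0

The closest pair is (-9, 4) and (-9, 3) with Euclidean distance 1.0. For 4 points, brute-force pairwise comparison is shown above. For large n, the divide-and-conquer algorithm (sort by x, recurse on halves, check the dividing strip) achieves O(n log n).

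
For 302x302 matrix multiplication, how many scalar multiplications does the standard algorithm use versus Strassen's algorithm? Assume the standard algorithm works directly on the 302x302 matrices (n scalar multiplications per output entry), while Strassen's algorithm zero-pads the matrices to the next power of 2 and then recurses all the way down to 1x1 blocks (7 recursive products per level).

Matrix multiplication for 302x302 matrices:

Strassen's algorithm requires power-of-2 dimensions. Pad 302x302 to 512x512 (next power of 2).

Standard algorithm: 302^3 = 27543608 multiplications
Strassen's algorithm: 7^(log2(512)) = 7^9 = 40353607 multiplications
Difference: 27543608 - 40353607 = -12809999 (Strassen uses MORE here due to padding overhead — for small or just-over-power-of-2 n, padding can outweigh the per-level savings)

Standard: 27543608 multiplications (302^3). Strassen: 40353607 multiplications (7^9, after padding to 512x512). Strassen reduces 8 recursive multiplications to 7 at each level.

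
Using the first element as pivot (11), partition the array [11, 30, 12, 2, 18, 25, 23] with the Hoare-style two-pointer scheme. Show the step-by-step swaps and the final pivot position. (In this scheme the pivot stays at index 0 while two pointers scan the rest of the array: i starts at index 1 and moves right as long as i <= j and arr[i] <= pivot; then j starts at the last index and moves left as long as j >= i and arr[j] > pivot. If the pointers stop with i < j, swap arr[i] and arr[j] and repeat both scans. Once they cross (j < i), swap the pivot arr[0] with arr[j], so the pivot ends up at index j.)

Hoare-style two-pointer partition with pivot = 11:

Initial array: [11, 30, 12, 2, 18, 25, 23]

Pointers start at i = 1, j = 6.
i stops at index 1 (arr[1]=30 > 11), j stops at index 3 (arr[3]=2 <= 11): swap arr[1] and arr[3], array becomes [11, 2, 12, 30, 18, 25, 23]
i ends at 2, j ends at 1: the pointers have crossed (j < i), so scanning stops.

Swap pivot arr[0] with arr[1] to place pivot at position 1: [2, 11, 12, 30, 18, 25, 23]
Pivot position: 1

After partitioning with pivot 11, the array becomes [2, 11, 12, 30, 18, 25, 23]. The pivot is placed at index 1. All elements to the left of the pivot are <= 11, and all elements to the right are > 11.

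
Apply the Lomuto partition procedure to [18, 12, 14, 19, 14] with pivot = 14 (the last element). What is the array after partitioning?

Lomuto partition with pivot = 14:

Initial array: [18, 12, 14, 19, 14]

arr[0]=18 > 14: no swap
arr[1]=12 <= 14: swap with position 0, array becomes [12, 18, 14, 19, 14]
arr[2]=14 <= 14: swap with position 1, array becomes [12, 14, 18, 19, 14]
arr[3]=19 > 14: no swap

Place pivot at position 2: [12, 14, 14, 19, 18]
Pivot position: 2

After partitioning with pivot 14, the array becomes [12, 14, 14, 19, 18]. The pivot is placed at index 2. All elements to the left of the pivot are <= 14, and all elements to the right are > 14.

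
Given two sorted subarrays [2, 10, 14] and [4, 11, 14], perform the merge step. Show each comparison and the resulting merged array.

Merging process:

Compare 2 vs 4: take 2 from left. Merged: [2]
Compare 10 vs 4: take 4 from right. Merged: [2, 4]
Compare 10 vs 11: take 10 from left. Merged: [2, 4, 10]
Compare 14 vs 11: take 11 from right. Merged: [2, 4, 10, 11]
Compare 14 vs 14: take 14 from left. Merged: [2, 4, 10, 11, 14]
Append remaining from right: [14]. Merged: [2, 4, 10, 11, 14, 14]

Final merged array: [2, 4, 10, 11, 14, 14]
Total comparisons: 5

The merged array is [2, 4, 10, 11, 14, 14], requiring 5 comparisons. The merge step runs in O(n) time where n is the total number of elements.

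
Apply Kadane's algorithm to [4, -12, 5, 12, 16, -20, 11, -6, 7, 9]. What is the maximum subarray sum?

Using Kadane's algorithm on [4, -12, 5, 12, 16, -20, 11, -6, 7, 9]:

Scanning through the array:
Position 1 (value -12): max_ending_here = -8, max_so_far = 4
Position 2 (value 5): max_ending_here = 5, max_so_far = 5
Position 3 (value 12): max_ending_here = 17, max_so_far = 17
Position 4 (value 16): max_ending_here = 33, max_so_far = 33
Position 5 (value -20): max_ending_here = 13, max_so_far = 33
Position 6 (value 11): max_ending_here = 24, max_so_far = 33
Position 7 (value -6): max_ending_here = 18, max_so_far = 33
Position 8 (value 7): max_ending_here = 25, max_so_far = 33
Position 9 (value 9): max_ending_here = 34, max_so_far = 34

Maximum subarray: [5, 12, 16, -20, 11, -6, 7, 9]
Maximum sum: 34

The maximum subarray is [5, 12, 16, -20, 11, -6, 7, 9] with sum 34. This subarray runs from index 2 to index 9.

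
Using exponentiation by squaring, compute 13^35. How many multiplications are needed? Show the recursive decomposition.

Computing 13^35 by squaring (build up from 13^1; each line after the first costs one multiplication):

13^1 = 13
13^2 = (13^1)^2 = 13^2 = 169
13^4 = (13^2)^2 = 169^2 = 28561
13^8 = (13^4)^2 = 28561^2 = 815730721
13^16 = (13^8)^2 = 815730721^2 = 665416609183179841
13^17 = 13 * 13^16 = 13 * 665416609183179841 = 8650415919381337933
13^34 = (13^17)^2 = 8650415919381337933^2 = 74829695578286078013428929473144712489
13^35 = 13 * 13^34 = 13 * 74829695578286078013428929473144712489 = 972786042517719014174576083150881262357

Result: 972786042517719014174576083150881262357
Multiplications needed: 7 (7 lines after 13^1)

13^35 = 972786042517719014174576083150881262357. Using exponentiation by squaring, this requires 7 multiplications. The key idea: if the exponent is even, square the half-power; if odd, multiply by the base once.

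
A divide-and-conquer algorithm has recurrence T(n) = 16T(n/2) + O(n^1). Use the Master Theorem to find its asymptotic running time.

Master Theorem for T(n) = 16T(n/2) + O(n^1):

a = 16, b = 2, c = 1
log_b(a) = log_2(16) = 4.0000

Case 1: c = 1 < log_2(16) = 4.0000
T(n) = O(n^(log_2 16)) = O(n^4)

For T(n) = 16T(n/2) + O(n^1): log_2(16) = 4.0000. This is Case 1 of the Master Theorem (c < log_b(a), work dominated by leaves), giving O(n^4).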